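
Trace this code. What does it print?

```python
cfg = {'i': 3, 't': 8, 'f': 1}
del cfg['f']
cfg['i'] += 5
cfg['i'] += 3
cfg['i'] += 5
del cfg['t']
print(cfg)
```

{'i': 16}

del 'f' → {'i': 3, 't': 8}
cfg['i'] = 3+5 = 8 → {'i': 8, 't': 8}
cfg['i'] = 8+3 = 11 → {'i': 11, 't': 8}
cfg['i'] = 11+5 = 16 → {'i': 16, 't': 8}
del 't' → {'i': 16}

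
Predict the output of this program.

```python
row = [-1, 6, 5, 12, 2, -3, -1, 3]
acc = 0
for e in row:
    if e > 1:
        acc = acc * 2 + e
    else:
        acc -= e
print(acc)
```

231

e=-1: not >1, acc = 0-(-1) = 1
e=6: >1, acc = 1*2+6 = 8
e=5: >1, acc = 8*2+5 = 21
e=12: >1, acc = 21*2+12 = 54
e=2: >1, acc = 54*2+2 = 110
e=-3: not >1, acc = 110-(-3) = 113
e=-1: not >1, acc = 113-(-1) = 114
e=3: >1, acc = 114*2+3 = 231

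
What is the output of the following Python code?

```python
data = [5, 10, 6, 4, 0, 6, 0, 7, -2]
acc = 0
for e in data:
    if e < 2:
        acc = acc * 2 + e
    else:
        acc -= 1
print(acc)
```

-40

e=5: not <2, acc = 0-1 = -1
e=10: not <2, acc = (-1)-1 = -2
e=6: not <2, acc = (-2)-1 = -3
e=4: not <2, acc = (-3)-1 = -4
e=0: <2, acc = (-4)*2+0 = -8
e=6: not <2, acc = (-8)-1 = -9
e=0: <2, acc = (-9)*2+0 = -18
e=7: not <2, acc = (-18)-1 = -19
e=-2: <2, acc = (-19)*2+(-2) = -40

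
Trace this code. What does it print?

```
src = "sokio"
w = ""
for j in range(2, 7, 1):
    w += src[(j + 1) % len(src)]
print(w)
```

j=2: add src[3]='i' → 'i'
j=3: add src[4]='o' → 'io'
j=4: add src[0]='s' → 'ios'
j=5: add src[1]='o' → 'ioso'
j=6: add src[2]='k' → 'iosok'

iosok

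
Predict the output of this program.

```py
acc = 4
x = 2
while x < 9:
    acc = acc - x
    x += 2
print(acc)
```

x=2: acc = 4-2 = 2
x=4: acc = 2-4 = -2
x=6: acc = (-2)-6 = -8
x=8: acc = (-8)-8 = -16

-16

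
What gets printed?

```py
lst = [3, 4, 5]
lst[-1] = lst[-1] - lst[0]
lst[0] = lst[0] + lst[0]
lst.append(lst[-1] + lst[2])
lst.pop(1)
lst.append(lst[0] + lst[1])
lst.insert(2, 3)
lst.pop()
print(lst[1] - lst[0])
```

lst[-1] = lst[-1]-lst[0] = 5-3 = 2 → [3, 4, 2]
lst[0] = lst[0]+lst[0] = 3+3 = 6 → [6, 4, 2]
append lst[-1]+lst[2] = 2+2 = 4 → [6, 4, 2, 4]
pop(1) removes 4 → [6, 2, 4]
append lst[0]+lst[1] = 6+2 = 8 → [6, 2, 4, 8]
insert 3 at 2 → [6, 2, 3, 4, 8]
pop() removes 8 → [6, 2, 3, 4]
lst[1]-lst[0] = 2-6 = -4

-4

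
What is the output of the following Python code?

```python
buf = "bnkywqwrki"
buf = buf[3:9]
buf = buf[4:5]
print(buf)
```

r

slice [3:9] → 'ywqwrk'
slice [4:5] → 'r'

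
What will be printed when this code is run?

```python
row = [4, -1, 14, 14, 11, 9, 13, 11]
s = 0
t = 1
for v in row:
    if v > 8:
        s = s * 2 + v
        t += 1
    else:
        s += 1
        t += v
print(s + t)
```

v=4: not >8, s = 0+1 = 1; t=5
v=-1: not >8, s = 1+1 = 2; t=4
v=14: >8, s = 2*2+14 = 18; t=5
v=14: >8, s = 18*2+14 = 50; t=6
v=11: >8, s = 50*2+11 = 111; t=7
v=9: >8, s = 111*2+9 = 231; t=8
v=13: >8, s = 231*2+13 = 475; t=9
v=11: >8, s = 475*2+11 = 961; t=10
s+t = 961+10 = 971

971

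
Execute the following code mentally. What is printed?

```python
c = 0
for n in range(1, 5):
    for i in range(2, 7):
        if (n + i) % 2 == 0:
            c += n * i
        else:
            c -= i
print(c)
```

64

n=1,i=2: odd sum, c = 0-2 = -2
n=1,i=3: even sum, c = (-2)+3 = 1
n=1,i=4: odd sum, c = 1-4 = -3
n=1,i=5: even sum, c = (-3)+5 = 2
n=1,i=6: odd sum, c = 2-6 = -4
n=2,i=2: even sum, c = (-4)+4 = 0
n=2,i=3: odd sum, c = 0-3 = -3
n=2,i=4: even sum, c = (-3)+8 = 5
n=2,i=5: odd sum, c = 5-5 = 0
n=2,i=6: even sum, c = 0+12 = 12
n=3,i=2: odd sum, c = 12-2 = 10
n=3,i=3: even sum, c = 10+9 = 19
n=3,i=4: odd sum, c = 19-4 = 15
n=3,i=5: even sum, c = 15+15 = 30
n=3,i=6: odd sum, c = 30-6 = 24
n=4,i=2: even sum, c = 24+8 = 32
n=4,i=3: odd sum, c = 32-3 = 29
n=4,i=4: even sum, c = 29+16 = 45
n=4,i=5: odd sum, c = 45-5 = 40
n=4,i=6: even sum, c = 40+24 = 64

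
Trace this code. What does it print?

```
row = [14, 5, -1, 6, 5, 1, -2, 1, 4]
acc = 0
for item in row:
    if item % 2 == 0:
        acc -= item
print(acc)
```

-22

item=14: even, acc = 0-14 = -14
item=5: not even
item=-1: not even
item=6: even, acc = (-14)-6 = -20
item=5: not even
item=1: not even
item=-2: even, acc = (-20)-(-2) = -18
item=1: not even
item=4: even, acc = (-18)-4 = -22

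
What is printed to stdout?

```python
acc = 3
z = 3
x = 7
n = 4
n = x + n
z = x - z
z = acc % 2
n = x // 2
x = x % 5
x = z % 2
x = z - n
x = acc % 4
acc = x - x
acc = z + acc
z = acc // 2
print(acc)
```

1

n = 7+4 = 11
z = 7-3 = 4
z = 3%2 = 1
n = 7//2 = 3
x = 7%5 = 2
x = 1%2 = 1
x = 1-3 = -2
x = 3%4 = 3
acc = 3-3 = 0
acc = 1+0 = 1
z = 1//2 = 0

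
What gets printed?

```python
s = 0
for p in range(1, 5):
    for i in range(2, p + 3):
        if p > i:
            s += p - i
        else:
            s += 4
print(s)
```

p=1,i=2: not 1>2, s = 0+4 = 4
p=1,i=3: not 1>3, s = 4+4 = 8
p=2,i=2: not 2>2, s = 8+4 = 12
p=2,i=3: not 2>3, s = 12+4 = 16
p=2,i=4: not 2>4, s = 16+4 = 20
p=3,i=2: 3>2, s = 20+1 = 21
p=3,i=3: not 3>3, s = 21+4 = 25
p=3,i=4: not 3>4, s = 25+4 = 29
p=3,i=5: not 3>5, s = 29+4 = 33
p=4,i=2: 4>2, s = 33+2 = 35
p=4,i=3: 4>3, s = 35+1 = 36
p=4,i=4: not 4>4, s = 36+4 = 40
p=4,i=5: not 4>5, s = 40+4 = 44
p=4,i=6: not 4>6, s = 44+4 = 48

48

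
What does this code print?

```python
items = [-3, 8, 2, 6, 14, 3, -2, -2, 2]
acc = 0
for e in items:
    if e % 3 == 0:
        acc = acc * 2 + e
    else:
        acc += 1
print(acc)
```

16

e=-3: %3==0, acc = 0*2+(-3) = -3
e=8: not %3==0, acc = (-3)+1 = -2
e=2: not %3==0, acc = (-2)+1 = -1
e=6: %3==0, acc = (-1)*2+6 = 4
e=14: not %3==0, acc = 4+1 = 5
e=3: %3==0, acc = 5*2+3 = 13
e=-2: not %3==0, acc = 13+1 = 14
e=-2: not %3==0, acc = 14+1 = 15
e=2: not %3==0, acc = 15+1 = 16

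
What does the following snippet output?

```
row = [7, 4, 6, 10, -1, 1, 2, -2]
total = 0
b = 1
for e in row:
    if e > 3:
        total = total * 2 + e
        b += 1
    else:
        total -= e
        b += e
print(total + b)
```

99

e=7: >3, total = 0*2+7 = 7; b=2
e=4: >3, total = 7*2+4 = 18; b=3
e=6: >3, total = 18*2+6 = 42; b=4
e=10: >3, total = 42*2+10 = 94; b=5
e=-1: not >3, total = 94-(-1) = 95; b=4
e=1: not >3, total = 95-1 = 94; b=5
e=2: not >3, total = 94-2 = 92; b=7
e=-2: not >3, total = 92-(-2) = 94; b=5
total+b = 94+5 = 99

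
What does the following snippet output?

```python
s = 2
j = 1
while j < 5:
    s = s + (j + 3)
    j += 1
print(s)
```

24

j=1: s = 2+4 = 6
j=2: s = 6+5 = 11
j=3: s = 11+6 = 17
j=4: s = 17+7 = 24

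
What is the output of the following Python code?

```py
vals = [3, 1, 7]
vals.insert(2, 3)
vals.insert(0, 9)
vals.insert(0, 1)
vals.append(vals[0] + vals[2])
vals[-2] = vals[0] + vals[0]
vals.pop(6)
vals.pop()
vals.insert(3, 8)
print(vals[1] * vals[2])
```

27

insert 3 at 2 → [3, 1, 3, 7]
insert 9 at 0 → [9, 3, 1, 3, 7]
insert 1 at 0 → [1, 9, 3, 1, 3, 7]
append vals[0]+vals[2] = 1+3 = 4 → [1, 9, 3, 1, 3, 7, 4]
vals[-2] = vals[0]+vals[0] = 1+1 = 2 → [1, 9, 3, 1, 3, 2, 4]
pop(6) removes 4 → [1, 9, 3, 1, 3, 2]
pop() removes 2 → [1, 9, 3, 1, 3]
insert 8 at 3 → [1, 9, 3, 8, 1, 3]
vals[1]*vals[2] = 9*3 = 27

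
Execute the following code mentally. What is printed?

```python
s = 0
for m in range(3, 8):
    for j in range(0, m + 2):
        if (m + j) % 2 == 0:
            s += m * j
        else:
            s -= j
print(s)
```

m=3,j=0: odd sum, s = 0-0 = 0
m=3,j=1: even sum, s = 0+3 = 3
m=3,j=2: odd sum, s = 3-2 = 1
m=3,j=3: even sum, s = 1+9 = 10
m=3,j=4: odd sum, s = 10-4 = 6
m=4,j=0: even sum, s = 6+0 = 6
m=4,j=1: odd sum, s = 6-1 = 5
m=4,j=2: even sum, s = 5+8 = 13
m=4,j=3: odd sum, s = 13-3 = 10
m=4,j=4: even sum, s = 10+16 = 26
m=4,j=5: odd sum, s = 26-5 = 21
m=5,j=0: odd sum, s = 21-0 = 21
m=5,j=1: even sum, s = 21+5 = 26
m=5,j=2: odd sum, s = 26-2 = 24
m=5,j=3: even sum, s = 24+15 = 39
m=5,j=4: odd sum, s = 39-4 = 35
m=5,j=5: even sum, s = 35+25 = 60
m=5,j=6: odd sum, s = 60-6 = 54
m=6,j=0: even sum, s = 54+0 = 54
m=6,j=1: odd sum, s = 54-1 = 53
m=6,j=2: even sum, s = 53+12 = 65
m=6,j=3: odd sum, s = 65-3 = 62
m=6,j=4: even sum, s = 62+24 = 86
m=6,j=5: odd sum, s = 86-5 = 81
m=6,j=6: even sum, s = 81+36 = 117
m=6,j=7: odd sum, s = 117-7 = 110
m=7,j=0: odd sum, s = 110-0 = 110
m=7,j=1: even sum, s = 110+7 = 117
m=7,j=2: odd sum, s = 117-2 = 115
m=7,j=3: even sum, s = 115+21 = 136
m=7,j=4: odd sum, s = 136-4 = 132
m=7,j=5: even sum, s = 132+35 = 167
m=7,j=6: odd sum, s = 167-6 = 161
m=7,j=7: even sum, s = 161+49 = 210
m=7,j=8: odd sum, s = 210-8 = 202

202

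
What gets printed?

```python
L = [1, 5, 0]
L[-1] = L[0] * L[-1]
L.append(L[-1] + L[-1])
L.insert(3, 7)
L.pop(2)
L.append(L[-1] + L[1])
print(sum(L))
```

L[-1] = L[0]*L[-1] = 1*0 = 0 → [1, 5, 0]
append L[-1]+L[-1] = 0+0 = 0 → [1, 5, 0, 0]
insert 7 at 3 → [1, 5, 0, 7, 0]
pop(2) removes 0 → [1, 5, 7, 0]
append L[-1]+L[1] = 0+5 = 5 → [1, 5, 7, 0, 5]
sum = 18

18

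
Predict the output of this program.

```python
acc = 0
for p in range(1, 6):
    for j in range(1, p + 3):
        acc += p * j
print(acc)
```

295

p=1,j=1: acc = 0+1 = 1
p=1,j=2: acc = 1+2 = 3
p=1,j=3: acc = 3+3 = 6
p=2,j=1: acc = 6+2 = 8
p=2,j=2: acc = 8+4 = 12
p=2,j=3: acc = 12+6 = 18
p=2,j=4: acc = 18+8 = 26
p=3,j=1: acc = 26+3 = 29
p=3,j=2: acc = 29+6 = 35
p=3,j=3: acc = 35+9 = 44
p=3,j=4: acc = 44+12 = 56
p=3,j=5: acc = 56+15 = 71
p=4,j=1: acc = 71+4 = 75
p=4,j=2: acc = 75+8 = 83
p=4,j=3: acc = 83+12 = 95
p=4,j=4: acc = 95+16 = 111
p=4,j=5: acc = 111+20 = 131
p=4,j=6: acc = 131+24 = 155
p=5,j=1: acc = 155+5 = 160
p=5,j=2: acc = 160+10 = 170
p=5,j=3: acc = 170+15 = 185
p=5,j=4: acc = 185+20 = 205
p=5,j=5: acc = 205+25 = 230
p=5,j=6: acc = 230+30 = 260
p=5,j=7: acc = 260+35 = 295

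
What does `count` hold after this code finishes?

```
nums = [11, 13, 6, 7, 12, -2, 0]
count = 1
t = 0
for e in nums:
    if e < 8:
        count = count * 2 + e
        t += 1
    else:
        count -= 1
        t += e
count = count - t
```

12

e=11: not <8, count = 1-1 = 0; t=11
e=13: not <8, count = 0-1 = -1; t=24
e=6: <8, count = (-1)*2+6 = 4; t=25
e=7: <8, count = 4*2+7 = 15; t=26
e=12: not <8, count = 15-1 = 14; t=38
e=-2: <8, count = 14*2+(-2) = 26; t=39
e=0: <8, count = 26*2+0 = 52; t=40
count-t = 52-40 = 12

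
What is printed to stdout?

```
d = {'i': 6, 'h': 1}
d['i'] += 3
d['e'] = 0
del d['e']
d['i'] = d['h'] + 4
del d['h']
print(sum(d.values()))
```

d['i'] = 6+3 = 9 → {'i': 9, 'h': 1}
d['e'] = 0 → {'i': 9, 'h': 1, 'e': 0}
del 'e' → {'i': 9, 'h': 1}
d['i'] = d['h']+4 = 5 → {'i': 5, 'h': 1}
del 'h' → {'i': 5}
sum of values = 5

5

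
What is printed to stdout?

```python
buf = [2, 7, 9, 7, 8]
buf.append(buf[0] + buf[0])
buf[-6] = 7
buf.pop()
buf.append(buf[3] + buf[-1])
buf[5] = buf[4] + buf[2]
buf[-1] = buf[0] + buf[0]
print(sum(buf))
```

append buf[0]+buf[0] = 2+2 = 4 → [2, 7, 9, 7, 8, 4]
buf[-6] = 7 → [7, 7, 9, 7, 8, 4]
pop() removes 4 → [7, 7, 9, 7, 8]
append buf[3]+buf[-1] = 7+8 = 15 → [7, 7, 9, 7, 8, 15]
buf[5] = buf[4]+buf[2] = 8+9 = 17 → [7, 7, 9, 7, 8, 17]
buf[-1] = buf[0]+buf[0] = 7+7 = 14 → [7, 7, 9, 7, 8, 14]
sum = 52

52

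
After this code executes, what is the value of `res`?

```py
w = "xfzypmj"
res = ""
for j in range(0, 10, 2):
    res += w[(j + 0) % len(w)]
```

j=0: add w[0]='x' → 'x'
j=2: add w[2]='z' → 'xz'
j=4: add w[4]='p' → 'xzp'
j=6: add w[6]='j' → 'xzpj'
j=8: add w[1]='f' → 'xzpjf'

'xzpjf'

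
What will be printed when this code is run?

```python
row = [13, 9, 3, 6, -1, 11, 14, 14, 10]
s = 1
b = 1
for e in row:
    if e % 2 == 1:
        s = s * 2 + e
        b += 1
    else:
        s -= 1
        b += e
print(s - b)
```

276

e=13: odd, s = 1*2+13 = 15; b=2
e=9: odd, s = 15*2+9 = 39; b=3
e=3: odd, s = 39*2+3 = 81; b=4
e=6: not odd, s = 81-1 = 80; b=10
e=-1: odd, s = 80*2+(-1) = 159; b=11
e=11: odd, s = 159*2+11 = 329; b=12
e=14: not odd, s = 329-1 = 328; b=26
e=14: not odd, s = 328-1 = 327; b=40
e=10: not odd, s = 327-1 = 326; b=50
s-b = 326-50 = 276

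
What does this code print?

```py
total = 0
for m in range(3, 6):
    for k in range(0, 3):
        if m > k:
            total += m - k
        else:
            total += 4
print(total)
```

m=3,k=0: 3>0, total = 0+3 = 3
m=3,k=1: 3>1, total = 3+2 = 5
m=3,k=2: 3>2, total = 5+1 = 6
m=4,k=0: 4>0, total = 6+4 = 10
m=4,k=1: 4>1, total = 10+3 = 13
m=4,k=2: 4>2, total = 13+2 = 15
m=5,k=0: 5>0, total = 15+5 = 20
m=5,k=1: 5>1, total = 20+4 = 24
m=5,k=2: 5>2, total = 24+3 = 27

27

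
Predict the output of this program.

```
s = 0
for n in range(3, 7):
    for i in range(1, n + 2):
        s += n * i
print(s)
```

n=3,i=1: s = 0+3 = 3
n=3,i=2: s = 3+6 = 9
n=3,i=3: s = 9+9 = 18
n=3,i=4: s = 18+12 = 30
n=4,i=1: s = 30+4 = 34
n=4,i=2: s = 34+8 = 42
n=4,i=3: s = 42+12 = 54
n=4,i=4: s = 54+16 = 70
n=4,i=5: s = 70+20 = 90
n=5,i=1: s = 90+5 = 95
n=5,i=2: s = 95+10 = 105
n=5,i=3: s = 105+15 = 120
n=5,i=4: s = 120+20 = 140
n=5,i=5: s = 140+25 = 165
n=5,i=6: s = 165+30 = 195
n=6,i=1: s = 195+6 = 201
n=6,i=2: s = 201+12 = 213
n=6,i=3: s = 213+18 = 231
n=6,i=4: s = 231+24 = 255
n=6,i=5: s = 255+30 = 285
n=6,i=6: s = 285+36 = 321
n=6,i=7: s = 321+42 = 363

363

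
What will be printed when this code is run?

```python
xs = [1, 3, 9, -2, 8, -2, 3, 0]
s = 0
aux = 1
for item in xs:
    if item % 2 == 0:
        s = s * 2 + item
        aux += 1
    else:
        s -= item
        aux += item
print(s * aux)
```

item=1: not even, s = 0-1 = -1; aux=2
item=3: not even, s = (-1)-3 = -4; aux=5
item=9: not even, s = (-4)-9 = -13; aux=14
item=-2: even, s = (-13)*2+(-2) = -28; aux=15
item=8: even, s = (-28)*2+8 = -48; aux=16
item=-2: even, s = (-48)*2+(-2) = -98; aux=17
item=3: not even, s = (-98)-3 = -101; aux=20
item=0: even, s = (-101)*2+0 = -202; aux=21
s*aux = (-202)*21 = -4242

-4242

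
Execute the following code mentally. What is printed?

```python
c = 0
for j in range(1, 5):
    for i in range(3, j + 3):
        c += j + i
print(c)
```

70

j=1,i=3: c = 0+4 = 4
j=2,i=3: c = 4+5 = 9
j=2,i=4: c = 9+6 = 15
j=3,i=3: c = 15+6 = 21
j=3,i=4: c = 21+7 = 28
j=3,i=5: c = 28+8 = 36
j=4,i=3: c = 36+7 = 43
j=4,i=4: c = 43+8 = 51
j=4,i=5: c = 51+9 = 60
j=4,i=6: c = 60+10 = 70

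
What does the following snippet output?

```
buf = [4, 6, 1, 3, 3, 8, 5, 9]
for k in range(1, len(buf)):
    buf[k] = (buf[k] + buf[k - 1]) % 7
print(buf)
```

k=1: buf[1] = (6+4)%7 = 3 → [4, 3, 1, 3, 3, 8, 5, 9]
k=2: buf[2] = (1+3)%7 = 4 → [4, 3, 4, 3, 3, 8, 5, 9]
k=3: buf[3] = (3+4)%7 = 0 → [4, 3, 4, 0, 3, 8, 5, 9]
k=4: buf[4] = (3+0)%7 = 3 → [4, 3, 4, 0, 3, 8, 5, 9]
k=5: buf[5] = (8+3)%7 = 4 → [4, 3, 4, 0, 3, 4, 5, 9]
k=6: buf[6] = (5+4)%7 = 2 → [4, 3, 4, 0, 3, 4, 2, 9]
k=7: buf[7] = (9+2)%7 = 4 → [4, 3, 4, 0, 3, 4, 2, 4]

[4, 3, 4, 0, 3, 4, 2, 4]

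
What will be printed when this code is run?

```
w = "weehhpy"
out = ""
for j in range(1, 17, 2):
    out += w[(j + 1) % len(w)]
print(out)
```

j=1: add w[2]='e' → 'e'
j=3: add w[4]='h' → 'eh'
j=5: add w[6]='y' → 'ehy'
j=7: add w[1]='e' → 'ehye'
j=9: add w[3]='h' → 'ehyeh'
j=11: add w[5]='p' → 'ehyehp'
j=13: add w[0]='w' → 'ehyehpw'
j=15: add w[2]='e' → 'ehyehpwe'

ehyehpwe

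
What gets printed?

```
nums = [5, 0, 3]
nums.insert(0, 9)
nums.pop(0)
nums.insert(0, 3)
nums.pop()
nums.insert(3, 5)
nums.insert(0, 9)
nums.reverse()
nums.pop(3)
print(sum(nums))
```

19

insert 9 at 0 → [9, 5, 0, 3]
pop(0) removes 9 → [5, 0, 3]
insert 3 at 0 → [3, 5, 0, 3]
pop() removes 3 → [3, 5, 0]
insert 5 at 3 → [3, 5, 0, 5]
insert 9 at 0 → [9, 3, 5, 0, 5]
reverse → [5, 0, 5, 3, 9]
pop(3) removes 3 → [5, 0, 5, 9]
sum = 19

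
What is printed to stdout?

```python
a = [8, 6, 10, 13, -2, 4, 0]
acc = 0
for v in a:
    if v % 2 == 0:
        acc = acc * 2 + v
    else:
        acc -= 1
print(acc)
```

424

v=8: even, acc = 0*2+8 = 8
v=6: even, acc = 8*2+6 = 22
v=10: even, acc = 22*2+10 = 54
v=13: not even, acc = 54-1 = 53
v=-2: even, acc = 53*2+(-2) = 104
v=4: even, acc = 104*2+4 = 212
v=0: even, acc = 212*2+0 = 424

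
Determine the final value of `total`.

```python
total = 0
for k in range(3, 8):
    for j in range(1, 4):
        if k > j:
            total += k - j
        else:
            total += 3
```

48

k=3,j=1: 3>1, total = 0+2 = 2
k=3,j=2: 3>2, total = 2+1 = 3
k=3,j=3: not 3>3, total = 3+3 = 6
k=4,j=1: 4>1, total = 6+3 = 9
k=4,j=2: 4>2, total = 9+2 = 11
k=4,j=3: 4>3, total = 11+1 = 12
k=5,j=1: 5>1, total = 12+4 = 16
k=5,j=2: 5>2, total = 16+3 = 19
k=5,j=3: 5>3, total = 19+2 = 21
k=6,j=1: 6>1, total = 21+5 = 26
k=6,j=2: 6>2, total = 26+4 = 30
k=6,j=3: 6>3, total = 30+3 = 33
k=7,j=1: 7>1, total = 33+6 = 39
k=7,j=2: 7>2, total = 39+5 = 44
k=7,j=3: 7>3, total = 44+4 = 48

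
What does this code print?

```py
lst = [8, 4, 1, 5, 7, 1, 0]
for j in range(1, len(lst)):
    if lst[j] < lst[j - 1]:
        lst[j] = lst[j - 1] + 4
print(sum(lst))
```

j=1: 4<8, lst[1] = 8+4 = 12 → [8, 12, 1, 5, 7, 1, 0]
j=2: 1<12, lst[2] = 12+4 = 16 → [8, 12, 16, 5, 7, 1, 0]
j=3: 5<16, lst[3] = 16+4 = 20 → [8, 12, 16, 20, 7, 1, 0]
j=4: 7<20, lst[4] = 20+4 = 24 → [8, 12, 16, 20, 24, 1, 0]
j=5: 1<24, lst[5] = 24+4 = 28 → [8, 12, 16, 20, 24, 28, 0]
j=6: 0<28, lst[6] = 28+4 = 32 → [8, 12, 16, 20, 24, 28, 32]
sum = 140

140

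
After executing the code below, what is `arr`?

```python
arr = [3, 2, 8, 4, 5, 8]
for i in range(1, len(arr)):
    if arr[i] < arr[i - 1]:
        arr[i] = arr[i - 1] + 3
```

[3, 6, 8, 11, 14, 17]

i=1: 2<3, arr[1] = 3+3 = 6 → [3, 6, 8, 4, 5, 8]
i=2: 8>=6, unchanged → [3, 6, 8, 4, 5, 8]
i=3: 4<8, arr[3] = 8+3 = 11 → [3, 6, 8, 11, 5, 8]
i=4: 5<11, arr[4] = 11+3 = 14 → [3, 6, 8, 11, 14, 8]
i=5: 8<14, arr[5] = 14+3 = 17 → [3, 6, 8, 11, 14, 17]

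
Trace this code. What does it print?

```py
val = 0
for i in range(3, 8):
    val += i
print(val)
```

25

i=3: val = 0+3 = 3
i=4: val = 3+4 = 7
i=5: val = 7+5 = 12
i=6: val = 12+6 = 18
i=7: val = 18+7 = 25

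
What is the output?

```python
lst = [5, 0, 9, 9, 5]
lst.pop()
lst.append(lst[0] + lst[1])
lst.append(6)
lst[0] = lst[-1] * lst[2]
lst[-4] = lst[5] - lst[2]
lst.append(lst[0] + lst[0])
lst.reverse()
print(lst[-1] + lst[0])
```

162

pop() removes 5 → [5, 0, 9, 9]
append lst[0]+lst[1] = 5+0 = 5 → [5, 0, 9, 9, 5]
append 6 → [5, 0, 9, 9, 5, 6]
lst[0] = lst[-1]*lst[2] = 6*9 = 54 → [54, 0, 9, 9, 5, 6]
lst[-4] = lst[5]-lst[2] = 6-9 = -3 → [54, 0, -3, 9, 5, 6]
append lst[0]+lst[0] = 54+54 = 108 → [54, 0, -3, 9, 5, 6, 108]
reverse → [108, 6, 5, 9, -3, 0, 54]
lst[-1]+lst[0] = 54+108 = 162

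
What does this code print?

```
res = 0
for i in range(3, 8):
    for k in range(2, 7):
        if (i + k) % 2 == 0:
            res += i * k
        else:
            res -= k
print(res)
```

i=3,k=2: odd sum, res = 0-2 = -2
i=3,k=3: even sum, res = (-2)+9 = 7
i=3,k=4: odd sum, res = 7-4 = 3
i=3,k=5: even sum, res = 3+15 = 18
i=3,k=6: odd sum, res = 18-6 = 12
i=4,k=2: even sum, res = 12+8 = 20
i=4,k=3: odd sum, res = 20-3 = 17
i=4,k=4: even sum, res = 17+16 = 33
i=4,k=5: odd sum, res = 33-5 = 28
i=4,k=6: even sum, res = 28+24 = 52
i=5,k=2: odd sum, res = 52-2 = 50
i=5,k=3: even sum, res = 50+15 = 65
i=5,k=4: odd sum, res = 65-4 = 61
i=5,k=5: even sum, res = 61+25 = 86
i=5,k=6: odd sum, res = 86-6 = 80
i=6,k=2: even sum, res = 80+12 = 92
i=6,k=3: odd sum, res = 92-3 = 89
i=6,k=4: even sum, res = 89+24 = 113
i=6,k=5: odd sum, res = 113-5 = 108
i=6,k=6: even sum, res = 108+36 = 144
i=7,k=2: odd sum, res = 144-2 = 142
i=7,k=3: even sum, res = 142+21 = 163
i=7,k=4: odd sum, res = 163-4 = 159
i=7,k=5: even sum, res = 159+35 = 194
i=7,k=6: odd sum, res = 194-6 = 188

188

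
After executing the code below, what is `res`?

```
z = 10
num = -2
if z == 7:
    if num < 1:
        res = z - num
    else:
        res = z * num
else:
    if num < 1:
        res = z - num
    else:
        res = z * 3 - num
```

z=10, num=-2
z == 7 is False; num < 1 is True
→ res = z - num = 12

12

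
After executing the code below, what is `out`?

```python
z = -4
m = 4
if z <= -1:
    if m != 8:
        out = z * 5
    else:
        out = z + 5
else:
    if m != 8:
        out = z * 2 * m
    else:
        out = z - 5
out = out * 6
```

z=-4, m=4
z <= -1 is True; m != 8 is True
→ out = z * 5 = -20
out = (-20)*6 = -120

-120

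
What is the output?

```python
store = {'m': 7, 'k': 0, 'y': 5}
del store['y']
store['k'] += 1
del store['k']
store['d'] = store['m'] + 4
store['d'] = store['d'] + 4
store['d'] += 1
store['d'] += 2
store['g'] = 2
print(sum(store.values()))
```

del 'y' → {'m': 7, 'k': 0}
store['k'] = 0+1 = 1 → {'m': 7, 'k': 1}
del 'k' → {'m': 7}
store['d'] = store['m']+4 = 11 → {'m': 7, 'd': 11}
store['d'] = store['d']+4 = 15 → {'m': 7, 'd': 15}
store['d'] = 15+1 = 16 → {'m': 7, 'd': 16}
store['d'] = 16+2 = 18 → {'m': 7, 'd': 18}
store['g'] = 2 → {'m': 7, 'd': 18, 'g': 2}
sum of values = 27

27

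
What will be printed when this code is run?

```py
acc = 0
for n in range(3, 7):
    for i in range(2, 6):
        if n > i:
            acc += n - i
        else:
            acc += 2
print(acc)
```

32

n=3,i=2: 3>2, acc = 0+1 = 1
n=3,i=3: not 3>3, acc = 1+2 = 3
n=3,i=4: not 3>4, acc = 3+2 = 5
n=3,i=5: not 3>5, acc = 5+2 = 7
n=4,i=2: 4>2, acc = 7+2 = 9
n=4,i=3: 4>3, acc = 9+1 = 10
n=4,i=4: not 4>4, acc = 10+2 = 12
n=4,i=5: not 4>5, acc = 12+2 = 14
n=5,i=2: 5>2, acc = 14+3 = 17
n=5,i=3: 5>3, acc = 17+2 = 19
n=5,i=4: 5>4, acc = 19+1 = 20
n=5,i=5: not 5>5, acc = 20+2 = 22
n=6,i=2: 6>2, acc = 22+4 = 26
n=6,i=3: 6>3, acc = 26+3 = 29
n=6,i=4: 6>4, acc = 29+2 = 31
n=6,i=5: 6>5, acc = 31+1 = 32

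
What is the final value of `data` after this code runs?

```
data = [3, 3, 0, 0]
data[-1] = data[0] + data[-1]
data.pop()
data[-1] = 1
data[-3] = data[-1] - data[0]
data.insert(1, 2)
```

data[-1] = data[0]+data[-1] = 3+0 = 3 → [3, 3, 0, 3]
pop() removes 3 → [3, 3, 0]
data[-1] = 1 → [3, 3, 1]
data[-3] = data[-1]-data[0] = 1-3 = -2 → [-2, 3, 1]
insert 2 at 1 → [-2, 2, 3, 1]

[-2, 2, 3, 1]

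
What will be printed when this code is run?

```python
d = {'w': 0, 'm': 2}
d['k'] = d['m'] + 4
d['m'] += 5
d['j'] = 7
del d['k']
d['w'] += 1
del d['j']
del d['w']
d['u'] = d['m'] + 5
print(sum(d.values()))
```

19

d['k'] = d['m']+4 = 6 → {'w': 0, 'm': 2, 'k': 6}
d['m'] = 2+5 = 7 → {'w': 0, 'm': 7, 'k': 6}
d['j'] = 7 → {'w': 0, 'm': 7, 'k': 6, 'j': 7}
del 'k' → {'w': 0, 'm': 7, 'j': 7}
d['w'] = 0+1 = 1 → {'w': 1, 'm': 7, 'j': 7}
del 'j' → {'w': 1, 'm': 7}
del 'w' → {'m': 7}
d['u'] = d['m']+5 = 12 → {'m': 7, 'u': 12}
sum of values = 19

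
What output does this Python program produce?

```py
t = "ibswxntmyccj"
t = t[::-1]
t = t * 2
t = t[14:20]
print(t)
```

cymtnx

reverse → 'jccymtnxwsbi'
repeat ×2 → 'jccymtnxwsbijccymtnxwsbi'
slice [14:20] → 'cymtnx'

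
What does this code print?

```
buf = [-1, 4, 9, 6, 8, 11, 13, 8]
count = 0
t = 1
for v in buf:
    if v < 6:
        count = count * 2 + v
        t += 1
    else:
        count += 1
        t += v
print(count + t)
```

v=-1: <6, count = 0*2+(-1) = -1; t=2
v=4: <6, count = (-1)*2+4 = 2; t=3
v=9: not <6, count = 2+1 = 3; t=12
v=6: not <6, count = 3+1 = 4; t=18
v=8: not <6, count = 4+1 = 5; t=26
v=11: not <6, count = 5+1 = 6; t=37
v=13: not <6, count = 6+1 = 7; t=50
v=8: not <6, count = 7+1 = 8; t=58
count+t = 8+58 = 66

66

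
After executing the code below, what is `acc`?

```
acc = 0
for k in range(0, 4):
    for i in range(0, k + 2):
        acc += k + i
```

k=0,i=0: acc = 0+0 = 0
k=0,i=1: acc = 0+1 = 1
k=1,i=0: acc = 1+1 = 2
k=1,i=1: acc = 2+2 = 4
k=1,i=2: acc = 4+3 = 7
k=2,i=0: acc = 7+2 = 9
k=2,i=1: acc = 9+3 = 12
k=2,i=2: acc = 12+4 = 16
k=2,i=3: acc = 16+5 = 21
k=3,i=0: acc = 21+3 = 24
k=3,i=1: acc = 24+4 = 28
k=3,i=2: acc = 28+5 = 33
k=3,i=3: acc = 33+6 = 39
k=3,i=4: acc = 39+7 = 46

46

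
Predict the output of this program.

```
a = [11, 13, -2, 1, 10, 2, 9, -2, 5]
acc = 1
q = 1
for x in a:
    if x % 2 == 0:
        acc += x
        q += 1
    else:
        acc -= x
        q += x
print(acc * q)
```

x=11: not even, acc = 1-11 = -10; q=12
x=13: not even, acc = (-10)-13 = -23; q=25
x=-2: even, acc = (-23)+(-2) = -25; q=26
x=1: not even, acc = (-25)-1 = -26; q=27
x=10: even, acc = (-26)+10 = -16; q=28
x=2: even, acc = (-16)+2 = -14; q=29
x=9: not even, acc = (-14)-9 = -23; q=38
x=-2: even, acc = (-23)+(-2) = -25; q=39
x=5: not even, acc = (-25)-5 = -30; q=44
acc*q = (-30)*44 = -1320

-1320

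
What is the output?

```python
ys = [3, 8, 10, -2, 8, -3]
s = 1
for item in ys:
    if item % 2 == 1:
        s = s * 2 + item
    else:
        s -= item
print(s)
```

-41

item=3: odd, s = 1*2+3 = 5
item=8: not odd, s = 5-8 = -3
item=10: not odd, s = (-3)-10 = -13
item=-2: not odd, s = (-13)-(-2) = -11
item=8: not odd, s = (-11)-8 = -19
item=-3: odd, s = (-19)*2+(-3) = -41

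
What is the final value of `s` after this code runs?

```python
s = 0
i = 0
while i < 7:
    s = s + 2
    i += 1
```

i=0: s = 0+2 = 2
i=1: s = 2+2 = 4
i=2: s = 4+2 = 6
i=3: s = 6+2 = 8
i=4: s = 8+2 = 10
i=5: s = 10+2 = 12
i=6: s = 12+2 = 14

14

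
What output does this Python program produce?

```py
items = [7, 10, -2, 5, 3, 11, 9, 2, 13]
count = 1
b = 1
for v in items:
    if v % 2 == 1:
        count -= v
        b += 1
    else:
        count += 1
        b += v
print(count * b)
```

v=7: odd, count = 1-7 = -6; b=2
v=10: not odd, count = (-6)+1 = -5; b=12
v=-2: not odd, count = (-5)+1 = -4; b=10
v=5: odd, count = (-4)-5 = -9; b=11
v=3: odd, count = (-9)-3 = -12; b=12
v=11: odd, count = (-12)-11 = -23; b=13
v=9: odd, count = (-23)-9 = -32; b=14
v=2: not odd, count = (-32)+1 = -31; b=16
v=13: odd, count = (-31)-13 = -44; b=17
count*b = (-44)*17 = -748

-748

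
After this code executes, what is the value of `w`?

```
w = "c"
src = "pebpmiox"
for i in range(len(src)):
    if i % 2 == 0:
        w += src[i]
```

i=0: add 'p' → 'cp'
i=1: skip
i=2: add 'b' → 'cpb'
i=3: skip
i=4: add 'm' → 'cpbm'
i=5: skip
i=6: add 'o' → 'cpbmo'
i=7: skip

'cpbmo'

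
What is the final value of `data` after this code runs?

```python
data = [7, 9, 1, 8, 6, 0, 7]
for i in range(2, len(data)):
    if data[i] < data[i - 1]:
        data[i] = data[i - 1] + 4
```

i=2: 1<9, data[2] = 9+4 = 13 → [7, 9, 13, 8, 6, 0, 7]
i=3: 8<13, data[3] = 13+4 = 17 → [7, 9, 13, 17, 6, 0, 7]
i=4: 6<17, data[4] = 17+4 = 21 → [7, 9, 13, 17, 21, 0, 7]
i=5: 0<21, data[5] = 21+4 = 25 → [7, 9, 13, 17, 21, 25, 7]
i=6: 7<25, data[6] = 25+4 = 29 → [7, 9, 13, 17, 21, 25, 29]

[7, 9, 13, 17, 21, 25, 29]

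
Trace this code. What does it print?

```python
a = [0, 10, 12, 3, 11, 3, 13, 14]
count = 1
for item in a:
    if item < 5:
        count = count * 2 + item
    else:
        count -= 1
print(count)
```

item=0: <5, count = 1*2+0 = 2
item=10: not <5, count = 2-1 = 1
item=12: not <5, count = 1-1 = 0
item=3: <5, count = 0*2+3 = 3
item=11: not <5, count = 3-1 = 2
item=3: <5, count = 2*2+3 = 7
item=13: not <5, count = 7-1 = 6
item=14: not <5, count = 6-1 = 5

5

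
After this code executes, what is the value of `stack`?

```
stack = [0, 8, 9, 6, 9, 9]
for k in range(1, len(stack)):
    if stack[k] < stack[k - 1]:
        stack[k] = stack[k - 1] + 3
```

k=1: 8>=0, unchanged → [0, 8, 9, 6, 9, 9]
k=2: 9>=8, unchanged → [0, 8, 9, 6, 9, 9]
k=3: 6<9, stack[3] = 9+3 = 12 → [0, 8, 9, 12, 9, 9]
k=4: 9<12, stack[4] = 12+3 = 15 → [0, 8, 9, 12, 15, 9]
k=5: 9<15, stack[5] = 15+3 = 18 → [0, 8, 9, 12, 15, 18]

[0, 8, 9, 12, 15, 18]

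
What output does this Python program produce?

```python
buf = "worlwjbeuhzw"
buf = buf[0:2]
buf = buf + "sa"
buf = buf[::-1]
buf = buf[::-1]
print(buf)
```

slice [0:2] → 'wo'
+ 'sa' → 'wosa'
reverse → 'asow'
reverse → 'wosa'

wosa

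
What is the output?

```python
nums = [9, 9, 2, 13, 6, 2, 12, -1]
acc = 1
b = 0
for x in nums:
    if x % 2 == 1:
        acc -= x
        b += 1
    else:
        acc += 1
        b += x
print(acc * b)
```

-650

x=9: odd, acc = 1-9 = -8; b=1
x=9: odd, acc = (-8)-9 = -17; b=2
x=2: not odd, acc = (-17)+1 = -16; b=4
x=13: odd, acc = (-16)-13 = -29; b=5
x=6: not odd, acc = (-29)+1 = -28; b=11
x=2: not odd, acc = (-28)+1 = -27; b=13
x=12: not odd, acc = (-27)+1 = -26; b=25
x=-1: odd, acc = (-26)-(-1) = -25; b=26
acc*b = (-25)*26 = -650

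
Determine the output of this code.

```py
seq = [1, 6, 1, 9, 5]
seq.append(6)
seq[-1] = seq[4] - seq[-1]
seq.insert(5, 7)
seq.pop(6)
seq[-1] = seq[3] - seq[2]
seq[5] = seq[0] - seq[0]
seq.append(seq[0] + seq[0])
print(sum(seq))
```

24

append 6 → [1, 6, 1, 9, 5, 6]
seq[-1] = seq[4]-seq[-1] = 5-6 = -1 → [1, 6, 1, 9, 5, -1]
insert 7 at 5 → [1, 6, 1, 9, 5, 7, -1]
pop(6) removes -1 → [1, 6, 1, 9, 5, 7]
seq[-1] = seq[3]-seq[2] = 9-1 = 8 → [1, 6, 1, 9, 5, 8]
seq[5] = seq[0]-seq[0] = 1-1 = 0 → [1, 6, 1, 9, 5, 0]
append seq[0]+seq[0] = 1+1 = 2 → [1, 6, 1, 9, 5, 0, 2]
sum = 24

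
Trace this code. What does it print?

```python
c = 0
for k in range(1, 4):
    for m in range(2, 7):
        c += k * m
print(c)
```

k=1,m=2: c = 0+2 = 2
k=1,m=3: c = 2+3 = 5
k=1,m=4: c = 5+4 = 9
k=1,m=5: c = 9+5 = 14
k=1,m=6: c = 14+6 = 20
k=2,m=2: c = 20+4 = 24
k=2,m=3: c = 24+6 = 30
k=2,m=4: c = 30+8 = 38
k=2,m=5: c = 38+10 = 48
k=2,m=6: c = 48+12 = 60
k=3,m=2: c = 60+6 = 66
k=3,m=3: c = 66+9 = 75
k=3,m=4: c = 75+12 = 87
k=3,m=5: c = 87+15 = 102
k=3,m=6: c = 102+18 = 120

120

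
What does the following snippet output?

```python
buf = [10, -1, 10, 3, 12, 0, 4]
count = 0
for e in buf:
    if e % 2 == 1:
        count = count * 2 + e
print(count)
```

e=10: not odd
e=-1: odd, count = 0*2+(-1) = -1
e=10: not odd
e=3: odd, count = (-1)*2+3 = 1
e=12: not odd
e=0: not odd
e=4: not odd

1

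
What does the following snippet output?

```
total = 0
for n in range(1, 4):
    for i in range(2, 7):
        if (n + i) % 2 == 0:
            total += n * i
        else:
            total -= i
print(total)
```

n=1,i=2: odd sum, total = 0-2 = -2
n=1,i=3: even sum, total = (-2)+3 = 1
n=1,i=4: odd sum, total = 1-4 = -3
n=1,i=5: even sum, total = (-3)+5 = 2
n=1,i=6: odd sum, total = 2-6 = -4
n=2,i=2: even sum, total = (-4)+4 = 0
n=2,i=3: odd sum, total = 0-3 = -3
n=2,i=4: even sum, total = (-3)+8 = 5
n=2,i=5: odd sum, total = 5-5 = 0
n=2,i=6: even sum, total = 0+12 = 12
n=3,i=2: odd sum, total = 12-2 = 10
n=3,i=3: even sum, total = 10+9 = 19
n=3,i=4: odd sum, total = 19-4 = 15
n=3,i=5: even sum, total = 15+15 = 30
n=3,i=6: odd sum, total = 30-6 = 24

24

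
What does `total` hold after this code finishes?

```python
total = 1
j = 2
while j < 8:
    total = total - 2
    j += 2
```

j=2: total = 1-2 = -1
j=4: total = (-1)-2 = -3
j=6: total = (-3)-2 = -5

-5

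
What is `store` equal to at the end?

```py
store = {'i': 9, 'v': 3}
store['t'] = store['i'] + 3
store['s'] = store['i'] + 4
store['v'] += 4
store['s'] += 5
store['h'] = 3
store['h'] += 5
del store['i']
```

{'v': 7, 't': 12, 's': 18, 'h': 8}

store['t'] = store['i']+3 = 12 → {'i': 9, 'v': 3, 't': 12}
store['s'] = store['i']+4 = 13 → {'i': 9, 'v': 3, 't': 12, 's': 13}
store['v'] = 3+4 = 7 → {'i': 9, 'v': 7, 't': 12, 's': 13}
store['s'] = 13+5 = 18 → {'i': 9, 'v': 7, 't': 12, 's': 18}
store['h'] = 3 → {'i': 9, 'v': 7, 't': 12, 's': 18, 'h': 3}
store['h'] = 3+5 = 8 → {'i': 9, 'v': 7, 't': 12, 's': 18, 'h': 8}
del 'i' → {'v': 7, 't': 12, 's': 18, 'h': 8}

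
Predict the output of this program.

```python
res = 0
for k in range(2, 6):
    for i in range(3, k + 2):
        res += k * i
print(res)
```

k=2,i=3: res = 0+6 = 6
k=3,i=3: res = 6+9 = 15
k=3,i=4: res = 15+12 = 27
k=4,i=3: res = 27+12 = 39
k=4,i=4: res = 39+16 = 55
k=4,i=5: res = 55+20 = 75
k=5,i=3: res = 75+15 = 90
k=5,i=4: res = 90+20 = 110
k=5,i=5: res = 110+25 = 135
k=5,i=6: res = 135+30 = 165

165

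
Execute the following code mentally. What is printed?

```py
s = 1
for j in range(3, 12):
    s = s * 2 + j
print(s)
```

2547

j=3: s = 1*2+3 = 5
j=4: s = 5*2+4 = 14
j=5: s = 14*2+5 = 33
j=6: s = 33*2+6 = 72
j=7: s = 72*2+7 = 151
j=8: s = 151*2+8 = 310
j=9: s = 310*2+9 = 629
j=10: s = 629*2+10 = 1268
j=11: s = 1268*2+11 = 2547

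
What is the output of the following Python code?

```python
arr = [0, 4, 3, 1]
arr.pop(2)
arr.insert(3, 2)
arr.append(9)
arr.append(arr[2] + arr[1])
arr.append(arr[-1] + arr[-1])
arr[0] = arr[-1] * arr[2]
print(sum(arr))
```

41

pop(2) removes 3 → [0, 4, 1]
insert 2 at 3 → [0, 4, 1, 2]
append 9 → [0, 4, 1, 2, 9]
append arr[2]+arr[1] = 1+4 = 5 → [0, 4, 1, 2, 9, 5]
append arr[-1]+arr[-1] = 5+5 = 10 → [0, 4, 1, 2, 9, 5, 10]
arr[0] = arr[-1]*arr[2] = 10*1 = 10 → [10, 4, 1, 2, 9, 5, 10]
sum = 41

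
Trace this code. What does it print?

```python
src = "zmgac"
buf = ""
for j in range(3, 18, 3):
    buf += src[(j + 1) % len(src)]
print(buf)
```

j=3: add src[4]='c' → 'c'
j=6: add src[2]='g' → 'cg'
j=9: add src[0]='z' → 'cgz'
j=12: add src[3]='a' → 'cgza'
j=15: add src[1]='m' → 'cgzam'

cgzam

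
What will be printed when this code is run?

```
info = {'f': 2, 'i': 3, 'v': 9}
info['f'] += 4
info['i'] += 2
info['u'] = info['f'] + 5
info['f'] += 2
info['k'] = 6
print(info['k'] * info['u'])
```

info['f'] = 2+4 = 6 → {'f': 6, 'i': 3, 'v': 9}
info['i'] = 3+2 = 5 → {'f': 6, 'i': 5, 'v': 9}
info['u'] = info['f']+5 = 11 → {'f': 6, 'i': 5, 'v': 9, 'u': 11}
info['f'] = 6+2 = 8 → {'f': 8, 'i': 5, 'v': 9, 'u': 11}
info['k'] = 6 → {'f': 8, 'i': 5, 'v': 9, 'u': 11, 'k': 6}
info['k']*info['u'] = 6*11 = 66

66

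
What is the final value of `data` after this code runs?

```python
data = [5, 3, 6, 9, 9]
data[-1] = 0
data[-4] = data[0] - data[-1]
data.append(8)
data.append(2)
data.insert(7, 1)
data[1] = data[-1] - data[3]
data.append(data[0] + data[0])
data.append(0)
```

data[-1] = 0 → [5, 3, 6, 9, 0]
data[-4] = data[0]-data[-1] = 5-0 = 5 → [5, 5, 6, 9, 0]
append 8 → [5, 5, 6, 9, 0, 8]
append 2 → [5, 5, 6, 9, 0, 8, 2]
insert 1 at 7 → [5, 5, 6, 9, 0, 8, 2, 1]
data[1] = data[-1]-data[3] = 1-9 = -8 → [5, -8, 6, 9, 0, 8, 2, 1]
append data[0]+data[0] = 5+5 = 10 → [5, -8, 6, 9, 0, 8, 2, 1, 10]
append 0 → [5, -8, 6, 9, 0, 8, 2, 1, 10, 0]

[5, -8, 6, 9, 0, 8, 2, 1, 10, 0]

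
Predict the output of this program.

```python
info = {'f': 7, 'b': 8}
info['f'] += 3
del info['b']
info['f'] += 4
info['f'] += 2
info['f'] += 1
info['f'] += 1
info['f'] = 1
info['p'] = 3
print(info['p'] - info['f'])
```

info['f'] = 7+3 = 10 → {'f': 10, 'b': 8}
del 'b' → {'f': 10}
info['f'] = 10+4 = 14 → {'f': 14}
info['f'] = 14+2 = 16 → {'f': 16}
info['f'] = 16+1 = 17 → {'f': 17}
info['f'] = 17+1 = 18 → {'f': 18}
info['f'] = 1 → {'f': 1}
info['p'] = 3 → {'f': 1, 'p': 3}
info['p']-info['f'] = 3-1 = 2

2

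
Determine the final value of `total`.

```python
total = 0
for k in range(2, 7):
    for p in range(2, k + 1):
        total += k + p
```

120

k=2,p=2: total = 0+4 = 4
k=3,p=2: total = 4+5 = 9
k=3,p=3: total = 9+6 = 15
k=4,p=2: total = 15+6 = 21
k=4,p=3: total = 21+7 = 28
k=4,p=4: total = 28+8 = 36
k=5,p=2: total = 36+7 = 43
k=5,p=3: total = 43+8 = 51
k=5,p=4: total = 51+9 = 60
k=5,p=5: total = 60+10 = 70
k=6,p=2: total = 70+8 = 78
k=6,p=3: total = 78+9 = 87
k=6,p=4: total = 87+10 = 97
k=6,p=5: total = 97+11 = 108
k=6,p=6: total = 108+12 = 120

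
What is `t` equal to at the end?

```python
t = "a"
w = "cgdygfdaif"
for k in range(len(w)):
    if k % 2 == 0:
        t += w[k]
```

'acdgdi'

k=0: add 'c' → 'ac'
k=1: skip
k=2: add 'd' → 'acd'
k=3: skip
k=4: add 'g' → 'acdg'
k=5: skip
k=6: add 'd' → 'acdgd'
k=7: skip
k=8: add 'i' → 'acdgdi'
k=9: skip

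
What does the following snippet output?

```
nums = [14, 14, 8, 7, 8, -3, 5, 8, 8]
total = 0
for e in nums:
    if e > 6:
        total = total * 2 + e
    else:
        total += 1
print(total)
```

1592

e=14: >6, total = 0*2+14 = 14
e=14: >6, total = 14*2+14 = 42
e=8: >6, total = 42*2+8 = 92
e=7: >6, total = 92*2+7 = 191
e=8: >6, total = 191*2+8 = 390
e=-3: not >6, total = 390+1 = 391
e=5: not >6, total = 391+1 = 392
e=8: >6, total = 392*2+8 = 792
e=8: >6, total = 792*2+8 = 1592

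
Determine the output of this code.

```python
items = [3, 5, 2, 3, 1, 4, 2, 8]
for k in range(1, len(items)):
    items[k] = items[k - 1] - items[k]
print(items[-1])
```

-22

k=1: items[1] = 3-5 = -2 → [3, -2, 2, 3, 1, 4, 2, 8]
k=2: items[2] = (-2)-2 = -4 → [3, -2, -4, 3, 1, 4, 2, 8]
k=3: items[3] = (-4)-3 = -7 → [3, -2, -4, -7, 1, 4, 2, 8]
k=4: items[4] = (-7)-1 = -8 → [3, -2, -4, -7, -8, 4, 2, 8]
k=5: items[5] = (-8)-4 = -12 → [3, -2, -4, -7, -8, -12, 2, 8]
k=6: items[6] = (-12)-2 = -14 → [3, -2, -4, -7, -8, -12, -14, 8]
k=7: items[7] = (-14)-8 = -22 → [3, -2, -4, -7, -8, -12, -14, -22]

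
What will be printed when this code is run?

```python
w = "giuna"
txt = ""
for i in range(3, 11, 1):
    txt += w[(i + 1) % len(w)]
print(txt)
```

i=3: add w[4]='a' → 'a'
i=4: add w[0]='g' → 'ag'
i=5: add w[1]='i' → 'agi'
i=6: add w[2]='u' → 'agiu'
i=7: add w[3]='n' → 'agiun'
i=8: add w[4]='a' → 'agiuna'
i=9: add w[0]='g' → 'agiunag'
i=10: add w[1]='i' → 'agiunagi'

agiunagi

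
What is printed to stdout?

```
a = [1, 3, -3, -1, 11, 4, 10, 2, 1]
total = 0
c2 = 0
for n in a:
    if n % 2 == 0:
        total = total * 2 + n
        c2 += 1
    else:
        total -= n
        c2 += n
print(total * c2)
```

n=1: not even, total = 0-1 = -1; c2=1
n=3: not even, total = (-1)-3 = -4; c2=4
n=-3: not even, total = (-4)-(-3) = -1; c2=1
n=-1: not even, total = (-1)-(-1) = 0; c2=0
n=11: not even, total = 0-11 = -11; c2=11
n=4: even, total = (-11)*2+4 = -18; c2=12
n=10: even, total = (-18)*2+10 = -26; c2=13
n=2: even, total = (-26)*2+2 = -50; c2=14
n=1: not even, total = (-50)-1 = -51; c2=15
total*c2 = (-51)*15 = -765

-765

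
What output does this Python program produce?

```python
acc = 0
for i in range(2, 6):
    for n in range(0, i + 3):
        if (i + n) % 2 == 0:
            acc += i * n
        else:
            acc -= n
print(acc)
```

136

i=2,n=0: even sum, acc = 0+0 = 0
i=2,n=1: odd sum, acc = 0-1 = -1
i=2,n=2: even sum, acc = (-1)+4 = 3
i=2,n=3: odd sum, acc = 3-3 = 0
i=2,n=4: even sum, acc = 0+8 = 8
i=3,n=0: odd sum, acc = 8-0 = 8
i=3,n=1: even sum, acc = 8+3 = 11
i=3,n=2: odd sum, acc = 11-2 = 9
i=3,n=3: even sum, acc = 9+9 = 18
i=3,n=4: odd sum, acc = 18-4 = 14
i=3,n=5: even sum, acc = 14+15 = 29
i=4,n=0: even sum, acc = 29+0 = 29
i=4,n=1: odd sum, acc = 29-1 = 28
i=4,n=2: even sum, acc = 28+8 = 36
i=4,n=3: odd sum, acc = 36-3 = 33
i=4,n=4: even sum, acc = 33+16 = 49
i=4,n=5: odd sum, acc = 49-5 = 44
i=4,n=6: even sum, acc = 44+24 = 68
i=5,n=0: odd sum, acc = 68-0 = 68
i=5,n=1: even sum, acc = 68+5 = 73
i=5,n=2: odd sum, acc = 73-2 = 71
i=5,n=3: even sum, acc = 71+15 = 86
i=5,n=4: odd sum, acc = 86-4 = 82
i=5,n=5: even sum, acc = 82+25 = 107
i=5,n=6: odd sum, acc = 107-6 = 101
i=5,n=7: even sum, acc = 101+35 = 136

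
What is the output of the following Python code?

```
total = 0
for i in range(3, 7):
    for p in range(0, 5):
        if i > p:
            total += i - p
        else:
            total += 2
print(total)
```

57

i=3,p=0: 3>0, total = 0+3 = 3
i=3,p=1: 3>1, total = 3+2 = 5
i=3,p=2: 3>2, total = 5+1 = 6
i=3,p=3: not 3>3, total = 6+2 = 8
i=3,p=4: not 3>4, total = 8+2 = 10
i=4,p=0: 4>0, total = 10+4 = 14
i=4,p=1: 4>1, total = 14+3 = 17
i=4,p=2: 4>2, total = 17+2 = 19
i=4,p=3: 4>3, total = 19+1 = 20
i=4,p=4: not 4>4, total = 20+2 = 22
i=5,p=0: 5>0, total = 22+5 = 27
i=5,p=1: 5>1, total = 27+4 = 31
i=5,p=2: 5>2, total = 31+3 = 34
i=5,p=3: 5>3, total = 34+2 = 36
i=5,p=4: 5>4, total = 36+1 = 37
i=6,p=0: 6>0, total = 37+6 = 43
i=6,p=1: 6>1, total = 43+5 = 48
i=6,p=2: 6>2, total = 48+4 = 52
i=6,p=3: 6>3, total = 52+3 = 55
i=6,p=4: 6>4, total = 55+2 = 57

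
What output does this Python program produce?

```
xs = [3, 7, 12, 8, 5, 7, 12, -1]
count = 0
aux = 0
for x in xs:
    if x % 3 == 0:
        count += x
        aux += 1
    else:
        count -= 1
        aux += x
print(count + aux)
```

51

x=3: %3==0, count = 0+3 = 3; aux=1
x=7: not %3==0, count = 3-1 = 2; aux=8
x=12: %3==0, count = 2+12 = 14; aux=9
x=8: not %3==0, count = 14-1 = 13; aux=17
x=5: not %3==0, count = 13-1 = 12; aux=22
x=7: not %3==0, count = 12-1 = 11; aux=29
x=12: %3==0, count = 11+12 = 23; aux=30
x=-1: not %3==0, count = 23-1 = 22; aux=29
count+aux = 22+29 = 51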